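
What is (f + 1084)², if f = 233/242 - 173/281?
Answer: 5437259461950625/4624272004 ≈ 1.1758e+6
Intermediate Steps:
f = 23607/68002 (f = 233*(1/242) - 173*1/281 = 233/242 - 173/281 = 23607/68002 ≈ 0.34715)
(f + 1084)² = (23607/68002 + 1084)² = (73737775/68002)² = 5437259461950625/4624272004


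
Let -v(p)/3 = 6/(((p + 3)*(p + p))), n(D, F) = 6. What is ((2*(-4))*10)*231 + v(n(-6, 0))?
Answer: -110881/6 ≈ -18480.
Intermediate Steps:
v(p) = -9/(p*(3 + p)) (v(p) = -18/((p + 3)*(p + p)) = -18/((3 + p)*(2*p)) = -18/(2*p*(3 + p)) = -18*1/(2*p*(3 + p)) = -9/(p*(3 + p)))
((2*(-4))*10)*231 + v(n(-6, 0)) = ((2*(-4))*10)*231 - 9/(6*(3 + 6)) = -8*10*231 - 9*⅙/9 = -80*231 - 9*⅙*⅑ = -18480 - ⅙ = -110881/6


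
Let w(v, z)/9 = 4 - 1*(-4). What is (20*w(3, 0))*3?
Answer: 4320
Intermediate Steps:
w(v, z) = 72 (w(v, z) = 9*(4 - 1*(-4)) = 9*(4 + 4) = 9*8 = 72)
(20*w(3, 0))*3 = (20*72)*3 = 1440*3 = 4320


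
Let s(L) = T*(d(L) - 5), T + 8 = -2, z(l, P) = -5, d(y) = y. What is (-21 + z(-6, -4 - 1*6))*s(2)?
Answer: -780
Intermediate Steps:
T = -10 (T = -8 - 2 = -10)
s(L) = 50 - 10*L (s(L) = -10*(L - 5) = -10*(-5 + L) = 50 - 10*L)
(-21 + z(-6, -4 - 1*6))*s(2) = (-21 - 5)*(50 - 10*2) = -26*(50 - 20) = -26*30 = -780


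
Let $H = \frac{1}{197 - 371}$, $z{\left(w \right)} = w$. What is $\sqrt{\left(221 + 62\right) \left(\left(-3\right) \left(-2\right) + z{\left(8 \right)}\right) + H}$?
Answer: $\frac{\sqrt{119953338}}{174} \approx 62.944$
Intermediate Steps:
$H = - \frac{1}{174}$ ($H = \frac{1}{-174} = - \frac{1}{174} \approx -0.0057471$)
$\sqrt{\left(221 + 62\right) \left(\left(-3\right) \left(-2\right) + z{\left(8 \right)}\right) + H} = \sqrt{\left(221 + 62\right) \left(\left(-3\right) \left(-2\right) + 8\right) - \frac{1}{174}} = \sqrt{283 \left(6 + 8\right) - \frac{1}{174}} = \sqrt{283 \cdot 14 - \frac{1}{174}} = \sqrt{3962 - \frac{1}{174}} = \sqrt{\frac{689387}{174}} = \frac{\sqrt{119953338}}{174}$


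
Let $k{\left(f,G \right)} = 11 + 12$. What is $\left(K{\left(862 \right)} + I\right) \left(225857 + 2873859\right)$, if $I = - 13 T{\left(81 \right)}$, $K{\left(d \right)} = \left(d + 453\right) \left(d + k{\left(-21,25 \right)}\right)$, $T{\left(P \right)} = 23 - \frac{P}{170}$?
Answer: $\frac{306549471689834}{85} \approx 3.6065 \cdot 10^{12}$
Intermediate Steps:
$k{\left(f,G \right)} = 23$
$T{\left(P \right)} = 23 - \frac{P}{170}$ ($T{\left(P \right)} = 23 - P \frac{1}{170} = 23 - \frac{P}{170}$)
$K{\left(d \right)} = \left(23 + d\right) \left(453 + d\right)$ ($K{\left(d \right)} = \left(d + 453\right) \left(d + 23\right) = \left(453 + d\right) \left(23 + d\right) = \left(23 + d\right) \left(453 + d\right)$)
$I = - \frac{49777}{170}$ ($I = - 13 \left(23 - \frac{81}{170}\right) = \left(-13\right) \frac{3829}{170} = - \frac{49777}{170} \approx -292.81$)
$\left(K{\left(862 \right)} + I\right) \left(225857 + 2873859\right) = \left(\left(10419 + 862^{2} + 476 \cdot 862\right) - \frac{49777}{170}\right) \left(225857 + 2873859\right) = \left(\left(10419 + 743044 + 410312\right) - \frac{49777}{170}\right) 3099716 = \left(1163775 - \frac{49777}{170}\right) 3099716 = \frac{197791973}{170} \cdot 3099716 = \frac{306549471689834}{85}$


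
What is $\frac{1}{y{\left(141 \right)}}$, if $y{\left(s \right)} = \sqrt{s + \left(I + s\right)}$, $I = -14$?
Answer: $\frac{\sqrt{67}}{134} \approx 0.061085$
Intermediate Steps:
$y{\left(s \right)} = \sqrt{-14 + 2 s}$ ($y{\left(s \right)} = \sqrt{s + \left(-14 + s\right)} = \sqrt{-14 + 2 s}$)
$\frac{1}{y{\left(141 \right)}} = \frac{1}{\sqrt{-14 + 2 \cdot 141}} = \frac{1}{\sqrt{-14 + 282}} = \frac{1}{\sqrt{268}} = \frac{1}{2 \sqrt{67}} = \frac{\sqrt{67}}{134}$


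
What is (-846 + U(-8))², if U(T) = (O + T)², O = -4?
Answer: 492804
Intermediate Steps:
U(T) = (-4 + T)²
(-846 + U(-8))² = (-846 + (-4 - 8)²)² = (-846 + (-12)²)² = (-846 + 144)² = (-702)² = 492804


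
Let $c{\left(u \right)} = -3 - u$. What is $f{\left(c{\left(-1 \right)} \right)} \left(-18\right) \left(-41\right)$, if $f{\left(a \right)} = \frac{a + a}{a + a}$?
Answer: $738$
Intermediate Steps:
$f{\left(a \right)} = 1$ ($f{\left(a \right)} = \frac{2 a}{2 a} = 2 a \frac{1}{2 a} = 1$)
$f{\left(c{\left(-1 \right)} \right)} \left(-18\right) \left(-41\right) = 1 \left(-18\right) \left(-41\right) = \left(-18\right) \left(-41\right) = 738$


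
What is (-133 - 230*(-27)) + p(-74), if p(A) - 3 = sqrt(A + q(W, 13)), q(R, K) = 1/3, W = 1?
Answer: 6080 + I*sqrt(663)/3 ≈ 6080.0 + 8.5829*I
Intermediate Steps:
q(R, K) = 1/3
p(A) = 3 + sqrt(1/3 + A) (p(A) = 3 + sqrt(A + 1/3) = 3 + sqrt(1/3 + A))
(-133 - 230*(-27)) + p(-74) = (-133 - 230*(-27)) + (3 + sqrt(3 + 9*(-74))/3) = (-133 + 6210) + (3 + sqrt(3 - 666)/3) = 6077 + (3 + sqrt(-663)/3) = 6077 + (3 + (I*sqrt(663))/3) = 6077 + (3 + I*sqrt(663)/3) = 6080 + I*sqrt(663)/3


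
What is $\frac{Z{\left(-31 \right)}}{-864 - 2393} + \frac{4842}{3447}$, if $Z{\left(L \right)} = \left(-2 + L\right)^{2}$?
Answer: $\frac{1335179}{1247431} \approx 1.0703$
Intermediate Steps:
$\frac{Z{\left(-31 \right)}}{-864 - 2393} + \frac{4842}{3447} = \frac{\left(-2 - 31\right)^{2}}{-864 - 2393} + \frac{4842}{3447} = \frac{\left(-33\right)^{2}}{-3257} + 4842 \cdot \frac{1}{3447} = 1089 \left(- \frac{1}{3257}\right) + \frac{538}{383} = - \frac{1089}{3257} + \frac{538}{383} = \frac{1335179}{1247431}$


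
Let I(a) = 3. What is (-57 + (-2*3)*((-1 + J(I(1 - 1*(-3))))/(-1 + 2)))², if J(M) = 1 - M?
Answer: 1521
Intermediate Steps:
(-57 + (-2*3)*((-1 + J(I(1 - 1*(-3))))/(-1 + 2)))² = (-57 + (-2*3)*((-1 + (1 - 1*3))/(-1 + 2)))² = (-57 - 6*(-1 + (1 - 3))/1)² = (-57 - 6*(-1 - 2))² = (-57 - (-18))² = (-57 - 6*(-3))² = (-57 + 18)² = (-39)² = 1521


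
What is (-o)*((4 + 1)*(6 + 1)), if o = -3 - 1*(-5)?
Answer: -70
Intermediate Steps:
o = 2 (o = -3 + 5 = 2)
(-o)*((4 + 1)*(6 + 1)) = (-1*2)*((4 + 1)*(6 + 1)) = -10*7 = -2*35 = -70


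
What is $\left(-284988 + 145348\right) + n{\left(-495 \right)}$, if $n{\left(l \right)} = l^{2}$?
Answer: $105385$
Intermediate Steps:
$\left(-284988 + 145348\right) + n{\left(-495 \right)} = \left(-284988 + 145348\right) + \left(-495\right)^{2} = -139640 + 245025 = 105385$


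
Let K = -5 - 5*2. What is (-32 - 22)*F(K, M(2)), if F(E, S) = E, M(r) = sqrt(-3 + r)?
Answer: 810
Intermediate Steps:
K = -15 (K = -5 - 10 = -15)
(-32 - 22)*F(K, M(2)) = (-32 - 22)*(-15) = -54*(-15) = 810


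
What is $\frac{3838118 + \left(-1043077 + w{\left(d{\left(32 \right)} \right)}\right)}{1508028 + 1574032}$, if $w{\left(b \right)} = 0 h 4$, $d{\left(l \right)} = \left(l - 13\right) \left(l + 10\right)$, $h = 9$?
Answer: $\frac{2795041}{3082060} \approx 0.90687$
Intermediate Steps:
$d{\left(l \right)} = \left(-13 + l\right) \left(10 + l\right)$
$w{\left(b \right)} = 0$ ($w{\left(b \right)} = 0 \cdot 9 \cdot 4 = 0 \cdot 4 = 0$)
$\frac{3838118 + \left(-1043077 + w{\left(d{\left(32 \right)} \right)}\right)}{1508028 + 1574032} = \frac{3838118 + \left(-1043077 + 0\right)}{1508028 + 1574032} = \frac{3838118 - 1043077}{3082060} = 2795041 \cdot \frac{1}{3082060} = \frac{2795041}{3082060}$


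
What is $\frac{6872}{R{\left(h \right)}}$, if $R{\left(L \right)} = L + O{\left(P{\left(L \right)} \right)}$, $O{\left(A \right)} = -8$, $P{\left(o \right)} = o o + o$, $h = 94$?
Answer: $\frac{3436}{43} \approx 79.907$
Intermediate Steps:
$P{\left(o \right)} = o + o^{2}$ ($P{\left(o \right)} = o^{2} + o = o + o^{2}$)
$R{\left(L \right)} = -8 + L$ ($R{\left(L \right)} = L - 8 = -8 + L$)
$\frac{6872}{R{\left(h \right)}} = \frac{6872}{-8 + 94} = \frac{6872}{86} = 6872 \cdot \frac{1}{86} = \frac{3436}{43}$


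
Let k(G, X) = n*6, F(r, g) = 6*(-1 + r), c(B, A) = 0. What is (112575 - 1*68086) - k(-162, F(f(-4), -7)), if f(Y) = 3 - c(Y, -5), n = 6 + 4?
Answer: 44429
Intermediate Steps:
n = 10
f(Y) = 3 (f(Y) = 3 - 1*0 = 3 + 0 = 3)
F(r, g) = -6 + 6*r
k(G, X) = 60 (k(G, X) = 10*6 = 60)
(112575 - 1*68086) - k(-162, F(f(-4), -7)) = (112575 - 1*68086) - 1*60 = (112575 - 68086) - 60 = 44489 - 60 = 44429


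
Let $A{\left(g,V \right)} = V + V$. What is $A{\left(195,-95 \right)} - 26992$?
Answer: $-27182$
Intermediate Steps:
$A{\left(g,V \right)} = 2 V$
$A{\left(195,-95 \right)} - 26992 = 2 \left(-95\right) - 26992 = -190 - 26992 = -27182$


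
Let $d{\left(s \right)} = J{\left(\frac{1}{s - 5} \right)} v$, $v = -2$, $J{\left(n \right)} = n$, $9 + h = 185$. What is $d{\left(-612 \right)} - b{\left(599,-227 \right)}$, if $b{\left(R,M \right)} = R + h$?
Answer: $- \frac{478173}{617} \approx -775.0$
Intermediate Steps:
$h = 176$ ($h = -9 + 185 = 176$)
$b{\left(R,M \right)} = 176 + R$ ($b{\left(R,M \right)} = R + 176 = 176 + R$)
$d{\left(s \right)} = - \frac{2}{-5 + s}$ ($d{\left(s \right)} = \frac{1}{s - 5} \left(-2\right) = \frac{1}{-5 + s} \left(-2\right) = - \frac{2}{-5 + s}$)
$d{\left(-612 \right)} - b{\left(599,-227 \right)} = - \frac{2}{-5 - 612} - \left(176 + 599\right) = - \frac{2}{-617} - 775 = \left(-2\right) \left(- \frac{1}{617}\right) - 775 = \frac{2}{617} - 775 = - \frac{478173}{617}$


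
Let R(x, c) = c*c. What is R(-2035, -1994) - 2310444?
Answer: 1665592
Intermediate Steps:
R(x, c) = c**2
R(-2035, -1994) - 2310444 = (-1994)**2 - 2310444 = 3976036 - 2310444 = 1665592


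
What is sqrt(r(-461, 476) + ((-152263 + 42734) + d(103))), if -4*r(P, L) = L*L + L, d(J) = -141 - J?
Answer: 18*I*sqrt(514) ≈ 408.09*I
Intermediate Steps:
r(P, L) = -L/4 - L**2/4 (r(P, L) = -(L*L + L)/4 = -(L**2 + L)/4 = -(L + L**2)/4 = -L/4 - L**2/4)
sqrt(r(-461, 476) + ((-152263 + 42734) + d(103))) = sqrt(-1/4*476*(1 + 476) + ((-152263 + 42734) + (-141 - 1*103))) = sqrt(-1/4*476*477 + (-109529 + (-141 - 103))) = sqrt(-56763 + (-109529 - 244)) = sqrt(-56763 - 109773) = sqrt(-166536) = 18*I*sqrt(514)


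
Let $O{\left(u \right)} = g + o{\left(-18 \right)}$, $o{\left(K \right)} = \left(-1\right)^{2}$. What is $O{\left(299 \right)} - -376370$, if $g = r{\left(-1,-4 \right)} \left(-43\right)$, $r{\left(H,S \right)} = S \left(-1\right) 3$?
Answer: $375855$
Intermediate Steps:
$r{\left(H,S \right)} = - 3 S$ ($r{\left(H,S \right)} = - S 3 = - 3 S$)
$o{\left(K \right)} = 1$
$g = -516$ ($g = \left(-3\right) \left(-4\right) \left(-43\right) = 12 \left(-43\right) = -516$)
$O{\left(u \right)} = -515$ ($O{\left(u \right)} = -516 + 1 = -515$)
$O{\left(299 \right)} - -376370 = -515 - -376370 = -515 + 376370 = 375855$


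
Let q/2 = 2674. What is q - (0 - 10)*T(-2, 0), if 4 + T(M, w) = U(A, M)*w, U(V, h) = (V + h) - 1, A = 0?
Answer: 5308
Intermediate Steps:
q = 5348 (q = 2*2674 = 5348)
U(V, h) = -1 + V + h
T(M, w) = -4 + w*(-1 + M) (T(M, w) = -4 + (-1 + 0 + M)*w = -4 + (-1 + M)*w = -4 + w*(-1 + M))
q - (0 - 10)*T(-2, 0) = 5348 - (0 - 10)*(-4 + 0*(-1 - 2)) = 5348 - (-10)*(-4 + 0*(-3)) = 5348 - (-10)*(-4 + 0) = 5348 - (-10)*(-4) = 5348 - 1*40 = 5348 - 40 = 5308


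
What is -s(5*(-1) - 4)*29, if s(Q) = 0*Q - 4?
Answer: 116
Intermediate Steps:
s(Q) = -4 (s(Q) = 0 - 4 = -4)
-s(5*(-1) - 4)*29 = -(-4)*29 = -1*(-116) = 116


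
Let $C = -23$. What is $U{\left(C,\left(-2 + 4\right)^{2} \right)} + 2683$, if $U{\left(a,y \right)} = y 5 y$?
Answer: $2763$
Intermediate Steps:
$U{\left(a,y \right)} = 5 y^{2}$ ($U{\left(a,y \right)} = 5 y y = 5 y^{2}$)
$U{\left(C,\left(-2 + 4\right)^{2} \right)} + 2683 = 5 \left(\left(-2 + 4\right)^{2}\right)^{2} + 2683 = 5 \left(2^{2}\right)^{2} + 2683 = 5 \cdot 4^{2} + 2683 = 5 \cdot 16 + 2683 = 80 + 2683 = 2763$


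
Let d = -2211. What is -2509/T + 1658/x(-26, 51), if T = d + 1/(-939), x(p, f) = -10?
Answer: -341866403/2076130 ≈ -164.67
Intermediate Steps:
T = -2076130/939 (T = -2211 + 1/(-939) = -2211 - 1/939 = -2076130/939 ≈ -2211.0)
-2509/T + 1658/x(-26, 51) = -2509/(-2076130/939) + 1658/(-10) = -2509*(-939/2076130) + 1658*(-⅒) = 2355951/2076130 - 829/5 = -341866403/2076130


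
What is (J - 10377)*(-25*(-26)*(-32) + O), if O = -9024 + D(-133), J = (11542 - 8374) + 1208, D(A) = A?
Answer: 179771957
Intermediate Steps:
J = 4376 (J = 3168 + 1208 = 4376)
O = -9157 (O = -9024 - 133 = -9157)
(J - 10377)*(-25*(-26)*(-32) + O) = (4376 - 10377)*(-25*(-26)*(-32) - 9157) = -6001*(650*(-32) - 9157) = -6001*(-20800 - 9157) = -6001*(-29957) = 179771957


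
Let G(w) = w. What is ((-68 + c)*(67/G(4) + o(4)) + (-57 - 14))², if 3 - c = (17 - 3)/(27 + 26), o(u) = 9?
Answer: 137885226241/44944 ≈ 3.0679e+6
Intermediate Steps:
c = 145/53 (c = 3 - (17 - 3)/(27 + 26) = 3 - 14/53 = 145/53 ≈ 2.7358)
((-68 + c)*(67/G(4) + o(4)) + (-57 - 14))² = ((-68 + 145/53)*(67/4 + 9) + (-57 - 14))² = (-3459*(67*(¼) + 9)/53 - 71)² = (-3459*(67/4 + 9)/53 - 71)² = (-3459/53*103/4 - 71)² = (-356277/212 - 71)² = (-371329/212)² = 137885226241/44944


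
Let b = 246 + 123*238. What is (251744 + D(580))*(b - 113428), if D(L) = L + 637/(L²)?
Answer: -1780565397709549/84100 ≈ -2.1172e+10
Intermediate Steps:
b = 29520 (b = 246 + 29274 = 29520)
D(L) = L + 637/L²
(251744 + D(580))*(b - 113428) = (251744 + (580 + 637/580²))*(29520 - 113428) = (251744 + (580 + 637*(1/336400)))*(-83908) = (251744 + (580 + 637/336400))*(-83908) = (251744 + 195112637/336400)*(-83908) = (84881794237/336400)*(-83908) = -1780565397709549/84100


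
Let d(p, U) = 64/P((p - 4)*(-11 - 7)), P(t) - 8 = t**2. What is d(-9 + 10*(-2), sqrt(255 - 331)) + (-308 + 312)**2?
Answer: 1411392/88211 ≈ 16.000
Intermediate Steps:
P(t) = 8 + t**2
d(p, U) = 64/(8 + (72 - 18*p)**2) (d(p, U) = 64/(8 + ((p - 4)*(-11 - 7))**2) = 64/(8 + ((-4 + p)*(-18))**2) = 64/(8 + (72 - 18*p)**2))
d(-9 + 10*(-2), sqrt(255 - 331)) + (-308 + 312)**2 = 16/(2 + 81*(-4 + (-9 + 10*(-2)))**2) + (-308 + 312)**2 = 16/(2 + 81*(-4 + (-9 - 20))**2) + 4**2 = 16/(2 + 81*(-4 - 29)**2) + 16 = 16/(2 + 81*(-33)**2) + 16 = 16/(2 + 81*1089) + 16 = 16/(2 + 88209) + 16 = 16/88211 + 16 = 1411392/88211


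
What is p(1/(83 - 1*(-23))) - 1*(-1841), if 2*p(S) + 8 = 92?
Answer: 1883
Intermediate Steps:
p(S) = 42 (p(S) = -4 + (½)*92 = -4 + 46 = 42)
p(1/(83 - 1*(-23))) - 1*(-1841) = 42 - 1*(-1841) = 42 + 1841 = 1883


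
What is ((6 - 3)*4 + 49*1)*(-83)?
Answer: -5063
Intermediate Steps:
((6 - 3)*4 + 49*1)*(-83) = (3*4 + 49)*(-83) = (12 + 49)*(-83) = 61*(-83) = -5063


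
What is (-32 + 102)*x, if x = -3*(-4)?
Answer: 840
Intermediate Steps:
x = 12
(-32 + 102)*x = (-32 + 102)*12 = 70*12 = 840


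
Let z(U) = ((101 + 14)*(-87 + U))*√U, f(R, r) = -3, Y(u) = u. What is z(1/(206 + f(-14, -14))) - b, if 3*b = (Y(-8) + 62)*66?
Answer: -1188 - 2030900*√203/41209 ≈ -1890.2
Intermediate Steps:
z(U) = √U*(-10005 + 115*U) (z(U) = (115*(-87 + U))*√U = (-10005 + 115*U)*√U = √U*(-10005 + 115*U))
b = 1188 (b = ((-8 + 62)*66)/3 = (54*66)/3 = (⅓)*3564 = 1188)
z(1/(206 + f(-14, -14))) - b = 115*√(1/(206 - 3))*(-87 + 1/(206 - 3)) - 1*1188 = 115*√(1/203)*(-87 + 1/203) - 1188 = 115*(√203/203)*(-17660/203) - 1188 = -2030900*√203/41209 - 1188 = -1188 - 2030900*√203/41209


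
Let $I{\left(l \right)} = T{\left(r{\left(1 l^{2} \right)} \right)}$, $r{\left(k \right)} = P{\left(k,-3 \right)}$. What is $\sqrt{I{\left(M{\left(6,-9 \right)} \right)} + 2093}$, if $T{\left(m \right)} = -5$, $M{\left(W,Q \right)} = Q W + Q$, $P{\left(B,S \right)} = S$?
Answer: $6 \sqrt{58} \approx 45.695$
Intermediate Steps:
$r{\left(k \right)} = -3$
$M{\left(W,Q \right)} = Q + Q W$
$I{\left(l \right)} = -5$
$\sqrt{I{\left(M{\left(6,-9 \right)} \right)} + 2093} = \sqrt{-5 + 2093} = \sqrt{2088} = 6 \sqrt{58}$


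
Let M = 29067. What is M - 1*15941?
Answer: 13126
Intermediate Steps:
M - 1*15941 = 29067 - 1*15941 = 29067 - 15941 = 13126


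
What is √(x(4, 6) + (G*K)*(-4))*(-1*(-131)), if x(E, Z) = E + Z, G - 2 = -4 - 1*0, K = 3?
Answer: 131*√34 ≈ 763.85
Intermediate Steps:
G = -2 (G = 2 + (-4 - 1*0) = 2 + (-4 + 0) = 2 - 4 = -2)
√(x(4, 6) + (G*K)*(-4))*(-1*(-131)) = √((4 + 6) - 2*3*(-4))*(-1*(-131)) = √(10 - 6*(-4))*131 = √(10 + 24)*131 = √34*131 = 131*√34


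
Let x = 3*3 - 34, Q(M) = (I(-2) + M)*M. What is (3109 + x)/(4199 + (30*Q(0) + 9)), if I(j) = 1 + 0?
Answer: 771/1052 ≈ 0.73289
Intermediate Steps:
I(j) = 1
Q(M) = M*(1 + M) (Q(M) = (1 + M)*M = M*(1 + M))
x = -25 (x = 9 - 34 = -25)
(3109 + x)/(4199 + (30*Q(0) + 9)) = (3109 - 25)/(4199 + (30*(0*(1 + 0)) + 9)) = 3084/(4199 + (30*(0*1) + 9)) = 3084/(4199 + (30*0 + 9)) = 3084/(4199 + (0 + 9)) = 3084/(4199 + 9) = 3084/4208 = 3084*(1/4208) = 771/1052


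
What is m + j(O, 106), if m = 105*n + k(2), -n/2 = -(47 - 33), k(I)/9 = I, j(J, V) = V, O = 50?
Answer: 3064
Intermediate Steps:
k(I) = 9*I
n = 28 (n = -(-2)*(47 - 33) = -(-2)*14 = -2*(-14) = 28)
m = 2958 (m = 105*28 + 9*2 = 2940 + 18 = 2958)
m + j(O, 106) = 2958 + 106 = 3064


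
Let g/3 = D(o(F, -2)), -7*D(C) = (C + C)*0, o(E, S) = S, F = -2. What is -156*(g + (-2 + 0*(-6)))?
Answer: 312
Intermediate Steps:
D(C) = 0 (D(C) = -(C + C)*0/7 = -2*C*0/7 = -⅐*0 = 0)
g = 0 (g = 3*0 = 0)
-156*(g + (-2 + 0*(-6))) = -156*(0 + (-2 + 0*(-6))) = -156*(0 + (-2 + 0)) = -156*(0 - 2) = -156*(-2) = 312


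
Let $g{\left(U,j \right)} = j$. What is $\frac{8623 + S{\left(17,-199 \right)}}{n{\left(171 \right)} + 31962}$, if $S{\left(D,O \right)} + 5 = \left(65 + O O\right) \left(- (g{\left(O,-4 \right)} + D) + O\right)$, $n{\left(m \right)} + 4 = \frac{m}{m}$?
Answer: $- \frac{8400574}{31959} \approx -262.85$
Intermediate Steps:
$n{\left(m \right)} = -3$ ($n{\left(m \right)} = -4 + \frac{m}{m} = -4 + 1 = -3$)
$S{\left(D,O \right)} = -5 + \left(65 + O^{2}\right) \left(4 + O - D\right)$ ($S{\left(D,O \right)} = -5 + \left(65 + O O\right) \left(- (-4 + D) + O\right) = -5 + \left(65 + O^{2}\right) \left(\left(4 - D\right) + O\right) = -5 + \left(65 + O^{2}\right) \left(4 + O - D\right)$)
$\frac{8623 + S{\left(17,-199 \right)}}{n{\left(171 \right)} + 31962} = \frac{8623 + \left(255 + \left(-199\right)^{3} - 1105 + 4 \left(-199\right)^{2} + 65 \left(-199\right) - 17 \left(-199\right)^{2}\right)}{-3 + 31962} = \frac{8623 - \left(7735980 + 673217\right)}{31959} = \left(8623 - 8409197\right) \frac{1}{31959} = \left(-8400574\right) \frac{1}{31959} = - \frac{8400574}{31959}$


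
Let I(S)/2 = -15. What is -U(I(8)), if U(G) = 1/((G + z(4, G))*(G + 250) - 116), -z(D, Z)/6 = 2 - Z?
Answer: 1/48956 ≈ 2.0426e-5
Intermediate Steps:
I(S) = -30 (I(S) = 2*(-15) = -30)
z(D, Z) = -12 + 6*Z (z(D, Z) = -6*(2 - Z) = -12 + 6*Z)
U(G) = 1/(-116 + (-12 + 7*G)*(250 + G)) (U(G) = 1/((G + (-12 + 6*G))*(G + 250) - 116) = 1/((-12 + 7*G)*(250 + G) - 116) = 1/(-116 + (-12 + 7*G)*(250 + G)))
-U(I(8)) = -1/(-3116 + 7*(-30)² + 1738*(-30)) = -1/(-3116 + 7*900 - 52140) = -1/(-3116 + 6300 - 52140) = -1/(-48956) = -1*(-1/48956) = 1/48956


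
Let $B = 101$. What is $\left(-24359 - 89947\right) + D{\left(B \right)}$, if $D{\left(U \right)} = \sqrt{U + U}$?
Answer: $-114306 + \sqrt{202} \approx -1.1429 \cdot 10^{5}$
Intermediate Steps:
$D{\left(U \right)} = \sqrt{2} \sqrt{U}$ ($D{\left(U \right)} = \sqrt{2 U} = \sqrt{2} \sqrt{U}$)
$\left(-24359 - 89947\right) + D{\left(B \right)} = \left(-24359 - 89947\right) + \sqrt{2} \sqrt{101} = -114306 + \sqrt{202}$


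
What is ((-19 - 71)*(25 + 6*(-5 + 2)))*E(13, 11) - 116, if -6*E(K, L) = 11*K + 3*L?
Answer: 18364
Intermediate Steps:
E(K, L) = -11*K/6 - L/2 (E(K, L) = -(11*K + 3*L)/6 = -(3*L + 11*K)/6 = -11*K/6 - L/2)
((-19 - 71)*(25 + 6*(-5 + 2)))*E(13, 11) - 116 = ((-19 - 71)*(25 + 6*(-5 + 2)))*(-11/6*13 - ½*11) - 116 = (-90*(25 + 6*(-3)))*(-143/6 - 11/2) - 116 = -90*(25 - 18)*(-88/3) - 116 = -90*7*(-88/3) - 116 = -630*(-88/3) - 116 = 18480 - 116 = 18364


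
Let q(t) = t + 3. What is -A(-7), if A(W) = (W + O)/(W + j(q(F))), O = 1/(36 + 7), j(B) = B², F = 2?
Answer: 50/129 ≈ 0.38760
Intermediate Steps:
q(t) = 3 + t
O = 1/43 ≈ 0.023256
A(W) = (1/43 + W)/(25 + W) (A(W) = (W + 1/43)/(W + (3 + 2)²) = (1/43 + W)/(W + 5²) = (1/43 + W)/(W + 25) = (1/43 + W)/(25 + W))
-A(-7) = -(1/43 - 7)/(25 - 7) = -(-300)/(18*43) = -1*(-50/129) = 50/129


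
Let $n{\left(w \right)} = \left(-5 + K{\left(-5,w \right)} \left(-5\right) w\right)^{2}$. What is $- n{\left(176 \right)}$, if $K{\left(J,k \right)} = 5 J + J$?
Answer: $-696696025$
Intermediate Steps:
$K{\left(J,k \right)} = 6 J$
$n{\left(w \right)} = \left(-5 + 150 w\right)^{2}$ ($n{\left(w \right)} = \left(-5 + 6 \left(-5\right) \left(-5\right) w\right)^{2} = \left(-5 + \left(-30\right) \left(-5\right) w\right)^{2} = \left(-5 + 150 w\right)^{2}$)
$- n{\left(176 \right)} = - 25 \left(-1 + 30 \cdot 176\right)^{2} = - 25 \left(-1 + 5280\right)^{2} = - 25 \cdot 5279^{2} = - 25 \cdot 27867841 = \left(-1\right) 696696025 = -696696025$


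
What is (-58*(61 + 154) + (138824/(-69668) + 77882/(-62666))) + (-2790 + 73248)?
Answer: 31643843537173/545726861 ≈ 57985.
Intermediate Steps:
(-58*(61 + 154) + (138824/(-69668) + 77882/(-62666))) + (-2790 + 73248) = (-58*215 + (138824*(-1/69668) + 77882*(-1/62666))) + 70458 = (-12470 + (-34706/17417 - 38941/31333)) + 70458 = (-12470 - 1765678495/545726861) + 70458 = -6806979635165/545726861 + 70458 = 31643843537173/545726861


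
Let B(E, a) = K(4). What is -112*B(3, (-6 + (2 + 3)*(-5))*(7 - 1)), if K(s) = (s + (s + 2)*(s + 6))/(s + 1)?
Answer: -7168/5 ≈ -1433.6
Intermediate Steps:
K(s) = (s + (2 + s)*(6 + s))/(1 + s)
B(E, a) = 64/5 (B(E, a) = (12 + 4² + 9*4)/(1 + 4) = (12 + 16 + 36)/5 = (⅕)*64 = 64/5)
-112*B(3, (-6 + (2 + 3)*(-5))*(7 - 1)) = -112*64/5 = -7168/5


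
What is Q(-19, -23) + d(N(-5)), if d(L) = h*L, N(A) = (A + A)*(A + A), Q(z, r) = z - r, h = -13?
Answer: -1296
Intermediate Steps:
N(A) = 4*A**2 (N(A) = (2*A)*(2*A) = 4*A**2)
d(L) = -13*L
Q(-19, -23) + d(N(-5)) = (-19 - 1*(-23)) - 52*(-5)**2 = (-19 + 23) - 52*25 = 4 - 13*100 = 4 - 1300 = -1296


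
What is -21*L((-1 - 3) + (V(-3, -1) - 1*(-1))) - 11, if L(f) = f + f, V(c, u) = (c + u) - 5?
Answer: 493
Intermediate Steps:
V(c, u) = -5 + c + u
L(f) = 2*f
-21*L((-1 - 3) + (V(-3, -1) - 1*(-1))) - 11 = -42*((-1 - 3) + ((-5 - 3 - 1) - 1*(-1))) - 11 = -42*(-4 + (-9 + 1)) - 11 = -42*(-4 - 8) - 11 = -42*(-12) - 11 = -21*(-24) - 11 = 504 - 11 = 493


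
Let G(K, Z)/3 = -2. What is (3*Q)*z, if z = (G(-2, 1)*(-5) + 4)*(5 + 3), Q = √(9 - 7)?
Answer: 816*√2 ≈ 1154.0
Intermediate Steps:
Q = √2 ≈ 1.4142
G(K, Z) = -6 (G(K, Z) = 3*(-2) = -6)
z = 272 (z = (-6*(-5) + 4)*(5 + 3) = (30 + 4)*8 = 34*8 = 272)
(3*Q)*z = (3*√2)*272 = 816*√2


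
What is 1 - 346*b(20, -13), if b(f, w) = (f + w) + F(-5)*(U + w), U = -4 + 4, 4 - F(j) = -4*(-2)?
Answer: -20413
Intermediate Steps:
F(j) = -4 (F(j) = 4 - (-4)*(-2) = 4 - 1*8 = 4 - 8 = -4)
U = 0
b(f, w) = f - 3*w (b(f, w) = (f + w) - 4*(0 + w) = (f + w) - 4*w = f - 3*w)
1 - 346*b(20, -13) = 1 - 346*(20 - 3*(-13)) = 1 - 346*(20 + 39) = 1 - 346*59 = 1 - 20414 = -20413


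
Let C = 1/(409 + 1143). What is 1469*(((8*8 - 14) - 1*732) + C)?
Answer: -1554882147/1552 ≈ -1.0019e+6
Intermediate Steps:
C = 1/1552 ≈ 0.00064433
1469*(((8*8 - 14) - 1*732) + C) = 1469*(((8*8 - 14) - 1*732) + 1/1552) = 1469*(((64 - 14) - 732) + 1/1552) = 1469*((50 - 732) + 1/1552) = 1469*(-682 + 1/1552) = 1469*(-1058463/1552) = -1554882147/1552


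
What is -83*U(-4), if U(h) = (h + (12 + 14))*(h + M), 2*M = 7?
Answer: 913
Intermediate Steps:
M = 7/2 (M = (½)*7 = 7/2 ≈ 3.5000)
U(h) = (26 + h)*(7/2 + h) (U(h) = (h + (12 + 14))*(h + 7/2) = (h + 26)*(7/2 + h) = (26 + h)*(7/2 + h))
-83*U(-4) = -83*(91 + (-4)² + (59/2)*(-4)) = -83*(91 + 16 - 118) = -83*(-11) = 913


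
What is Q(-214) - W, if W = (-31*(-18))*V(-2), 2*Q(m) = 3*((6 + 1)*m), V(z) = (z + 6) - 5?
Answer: -1689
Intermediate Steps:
V(z) = 1 + z (V(z) = (6 + z) - 5 = 1 + z)
Q(m) = 21*m/2 (Q(m) = (3*((6 + 1)*m))/2 = (3*(7*m))/2 = (21*m)/2 = 21*m/2)
W = -558 (W = (-31*(-18))*(1 - 2) = 558*(-1) = -558)
Q(-214) - W = (21/2)*(-214) - 1*(-558) = -2247 + 558 = -1689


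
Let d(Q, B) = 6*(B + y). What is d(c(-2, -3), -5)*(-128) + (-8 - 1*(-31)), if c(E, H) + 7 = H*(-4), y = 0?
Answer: 3863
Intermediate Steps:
c(E, H) = -7 - 4*H (c(E, H) = -7 + H*(-4) = -7 - 4*H)
d(Q, B) = 6*B (d(Q, B) = 6*(B + 0) = 6*B)
d(c(-2, -3), -5)*(-128) + (-8 - 1*(-31)) = (6*(-5))*(-128) + (-8 - 1*(-31)) = -30*(-128) + (-8 + 31) = 3840 + 23 = 3863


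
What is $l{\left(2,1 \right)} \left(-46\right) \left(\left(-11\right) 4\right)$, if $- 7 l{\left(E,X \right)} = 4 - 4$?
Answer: $0$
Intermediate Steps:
$l{\left(E,X \right)} = 0$ ($l{\left(E,X \right)} = - \frac{4 - 4}{7} = \left(- \frac{1}{7}\right) 0 = 0$)
$l{\left(2,1 \right)} \left(-46\right) \left(\left(-11\right) 4\right) = 0 \left(-46\right) \left(\left(-11\right) 4\right) = 0 \left(-44\right) = 0$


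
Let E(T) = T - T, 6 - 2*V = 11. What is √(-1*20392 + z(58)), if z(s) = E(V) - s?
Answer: 5*I*√818 ≈ 143.0*I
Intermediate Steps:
V = -5/2 (V = 3 - ½*11 = 3 - 11/2 = -5/2 ≈ -2.5000)
E(T) = 0
z(s) = -s (z(s) = 0 - s = -s)
√(-1*20392 + z(58)) = √(-1*20392 - 1*58) = √(-20392 - 58) = √(-20450) = 5*I*√818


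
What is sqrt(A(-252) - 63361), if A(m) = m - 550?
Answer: I*sqrt(64163) ≈ 253.3*I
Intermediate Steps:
A(m) = -550 + m
sqrt(A(-252) - 63361) = sqrt((-550 - 252) - 63361) = sqrt(-802 - 63361) = sqrt(-64163) = I*sqrt(64163)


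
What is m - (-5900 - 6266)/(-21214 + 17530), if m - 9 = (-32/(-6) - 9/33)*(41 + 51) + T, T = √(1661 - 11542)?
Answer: 9548941/20262 + I*√9881 ≈ 471.27 + 99.403*I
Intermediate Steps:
T = I*√9881 (T = √(-9881) = I*√9881 ≈ 99.403*I)
m = 15661/33 + I*√9881 (m = 9 + ((-32/(-6) - 9/33)*(41 + 51) + I*√9881) = 9 + ((-32*(-⅙) - 9*1/33)*92 + I*√9881) = 9 + ((16/3 - 3/11)*92 + I*√9881) = 9 + ((167/33)*92 + I*√9881) = 9 + (15364/33 + I*√9881) = 15661/33 + I*√9881 ≈ 474.58 + 99.403*I)
m - (-5900 - 6266)/(-21214 + 17530) = (15661/33 + I*√9881) - (-5900 - 6266)/(-21214 + 17530) = (15661/33 + I*√9881) - (-12166)/(-3684) = (15661/33 + I*√9881) - (-12166)*(-1)/3684 = (15661/33 + I*√9881) - 1*6083/1842 = (15661/33 + I*√9881) - 6083/1842 = 9548941/20262 + I*√9881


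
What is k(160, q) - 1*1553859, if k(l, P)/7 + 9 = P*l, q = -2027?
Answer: -3824162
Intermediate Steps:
k(l, P) = -63 + 7*P*l (k(l, P) = -63 + 7*(P*l) = -63 + 7*P*l)
k(160, q) - 1*1553859 = (-63 + 7*(-2027)*160) - 1*1553859 = (-63 - 2270240) - 1553859 = -2270303 - 1553859 = -3824162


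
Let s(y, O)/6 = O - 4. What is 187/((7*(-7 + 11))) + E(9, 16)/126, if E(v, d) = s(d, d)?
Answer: 29/4 ≈ 7.2500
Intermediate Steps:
s(y, O) = -24 + 6*O (s(y, O) = 6*(O - 4) = 6*(-4 + O) = -24 + 6*O)
E(v, d) = -24 + 6*d
187/((7*(-7 + 11))) + E(9, 16)/126 = 187/((7*(-7 + 11))) + (-24 + 6*16)/126 = 187/((7*4)) + (-24 + 96)*(1/126) = 187/28 + 72*(1/126) = 187*(1/28) + 4/7 = 187/28 + 4/7 = 29/4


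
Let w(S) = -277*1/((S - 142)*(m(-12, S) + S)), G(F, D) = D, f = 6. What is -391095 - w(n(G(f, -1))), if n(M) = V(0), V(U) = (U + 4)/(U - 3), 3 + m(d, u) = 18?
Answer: -6895007343/17630 ≈ -3.9110e+5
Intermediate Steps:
m(d, u) = 15 (m(d, u) = -3 + 18 = 15)
V(U) = (4 + U)/(-3 + U)
n(M) = -4/3 (n(M) = (4 + 0)/(-3 + 0) = 4/(-3) = -1/3*4 = -4/3)
w(S) = -277/((-142 + S)*(15 + S)) (w(S) = -277*1/((15 + S)*(S - 142)) = -277*1/((-142 + S)*(15 + S)) = -277/((-142 + S)*(15 + S)))
-391095 - w(n(G(f, -1))) = -391095 - 277/(2130 - (-4/3)**2 + 127*(-4/3)) = -391095 - 277/(2130 - 1*16/9 - 508/3) = -391095 - 277/(2130 - 16/9 - 508/3) = -391095 - 277/17630/9 = -391095 - 277*9/17630 = -391095 - 1*2493/17630 = -391095 - 2493/17630 = -6895007343/17630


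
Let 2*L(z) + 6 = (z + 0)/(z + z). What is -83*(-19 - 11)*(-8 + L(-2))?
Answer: -53535/2 ≈ -26768.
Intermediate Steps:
L(z) = -11/4 (L(z) = -3 + ((z + 0)/(z + z))/2 = -3 + (z/((2*z)))/2 = -3 + (z*(1/(2*z)))/2 = -3 + (1/2)*(1/2) = -3 + 1/4 = -11/4)
-83*(-19 - 11)*(-8 + L(-2)) = -83*(-19 - 11)*(-8 - 11/4) = -(-2490)*(-43)/4 = -83*645/2 = -53535/2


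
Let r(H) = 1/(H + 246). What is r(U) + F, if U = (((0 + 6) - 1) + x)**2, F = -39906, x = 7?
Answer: -15563339/390 ≈ -39906.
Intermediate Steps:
U = 144 (U = (((0 + 6) - 1) + 7)**2 = ((6 - 1) + 7)**2 = (5 + 7)**2 = 12**2 = 144)
r(H) = 1/(246 + H)
r(U) + F = 1/(246 + 144) - 39906 = 1/390 - 39906 = -15563339/390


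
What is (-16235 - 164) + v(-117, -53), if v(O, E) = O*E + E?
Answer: -10251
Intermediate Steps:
v(O, E) = E + E*O (v(O, E) = E*O + E = E + E*O)
(-16235 - 164) + v(-117, -53) = (-16235 - 164) - 53*(1 - 117) = -16399 - 53*(-116) = -16399 + 6148 = -10251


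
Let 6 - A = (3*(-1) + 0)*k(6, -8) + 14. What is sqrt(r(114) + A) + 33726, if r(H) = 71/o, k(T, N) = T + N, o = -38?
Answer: 33726 + 3*I*sqrt(2546)/38 ≈ 33726.0 + 3.9835*I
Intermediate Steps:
k(T, N) = N + T
r(H) = -71/38 (r(H) = 71/(-38) = 71*(-1/38) = -71/38)
A = -14 (A = 6 - ((3*(-1) + 0)*(-8 + 6) + 14) = 6 - ((-3 + 0)*(-2) + 14) = 6 - (-3*(-2) + 14) = 6 - (6 + 14) = 6 - 1*20 = 6 - 20 = -14)
sqrt(r(114) + A) + 33726 = sqrt(-71/38 - 14) + 33726 = sqrt(-603/38) + 33726 = 3*I*sqrt(2546)/38 + 33726 = 33726 + 3*I*sqrt(2546)/38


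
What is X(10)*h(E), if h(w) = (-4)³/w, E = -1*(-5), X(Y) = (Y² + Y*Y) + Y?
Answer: -2688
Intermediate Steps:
X(Y) = Y + 2*Y² (X(Y) = (Y² + Y²) + Y = 2*Y² + Y = Y + 2*Y²)
E = 5
h(w) = -64/w
X(10)*h(E) = (10*(1 + 2*10))*(-64/5) = (10*(1 + 20))*(-64*⅕) = (10*21)*(-64/5) = 210*(-64/5) = -2688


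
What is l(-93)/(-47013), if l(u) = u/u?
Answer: -1/47013 ≈ -2.1271e-5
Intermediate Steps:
l(u) = 1
l(-93)/(-47013) = 1/(-47013) = 1*(-1/47013) = -1/47013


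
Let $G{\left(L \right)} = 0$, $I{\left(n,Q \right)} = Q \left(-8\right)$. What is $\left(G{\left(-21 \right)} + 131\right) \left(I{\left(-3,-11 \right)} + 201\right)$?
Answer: $37859$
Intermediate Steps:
$I{\left(n,Q \right)} = - 8 Q$
$\left(G{\left(-21 \right)} + 131\right) \left(I{\left(-3,-11 \right)} + 201\right) = \left(0 + 131\right) \left(\left(-8\right) \left(-11\right) + 201\right) = 131 \left(88 + 201\right) = 131 \cdot 289 = 37859$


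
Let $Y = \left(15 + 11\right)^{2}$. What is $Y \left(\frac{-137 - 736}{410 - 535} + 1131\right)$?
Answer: $\frac{96159648}{125} \approx 7.6928 \cdot 10^{5}$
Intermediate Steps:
$Y = 676$ ($Y = 26^{2} = 676$)
$Y \left(\frac{-137 - 736}{410 - 535} + 1131\right) = 676 \left(\frac{-137 - 736}{410 - 535} + 1131\right) = 676 \left(- \frac{873}{-125} + 1131\right) = 676 \left(\left(-873\right) \left(- \frac{1}{125}\right) + 1131\right) = 676 \left(\frac{873}{125} + 1131\right) = 676 \cdot \frac{142248}{125} = \frac{96159648}{125}$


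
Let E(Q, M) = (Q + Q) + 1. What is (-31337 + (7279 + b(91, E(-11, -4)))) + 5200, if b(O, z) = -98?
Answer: -18956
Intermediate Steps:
E(Q, M) = 1 + 2*Q (E(Q, M) = 2*Q + 1 = 1 + 2*Q)
(-31337 + (7279 + b(91, E(-11, -4)))) + 5200 = (-31337 + (7279 - 98)) + 5200 = (-31337 + 7181) + 5200 = -24156 + 5200 = -18956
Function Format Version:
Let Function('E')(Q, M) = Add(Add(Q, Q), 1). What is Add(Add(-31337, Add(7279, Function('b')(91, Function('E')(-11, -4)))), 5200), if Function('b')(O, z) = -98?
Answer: -18956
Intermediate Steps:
Function('E')(Q, M) = Add(1, Mul(2, Q)) (Function('E')(Q, M) = Add(Mul(2, Q), 1) = Add(1, Mul(2, Q)))
Add(Add(-31337, Add(7279, Function('b')(91, Function('E')(-11, -4)))), 5200) = Add(Add(-31337, Add(7279, -98)), 5200) = Add(Add(-31337, 7181), 5200) = Add(-24156, 5200) = -18956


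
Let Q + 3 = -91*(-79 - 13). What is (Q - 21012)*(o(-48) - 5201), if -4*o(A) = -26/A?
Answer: 6312763687/96 ≈ 6.5758e+7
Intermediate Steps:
o(A) = 13/(2*A) (o(A) = -(-13)/(2*A) = 13/(2*A))
Q = 8369 (Q = -3 - 91*(-79 - 13) = -3 - 91*(-92) = -3 + 8372 = 8369)
(Q - 21012)*(o(-48) - 5201) = (8369 - 21012)*((13/2)/(-48) - 5201) = -12643*((13/2)*(-1/48) - 5201) = -12643*(-13/96 - 5201) = -12643*(-499309/96) = 6312763687/96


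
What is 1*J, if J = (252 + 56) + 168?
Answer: 476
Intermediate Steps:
J = 476 (J = 308 + 168 = 476)
1*J = 1*476 = 476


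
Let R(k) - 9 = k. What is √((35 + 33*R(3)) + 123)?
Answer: √554 ≈ 23.537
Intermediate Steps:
R(k) = 9 + k
√((35 + 33*R(3)) + 123) = √((35 + 33*(9 + 3)) + 123) = √((35 + 33*12) + 123) = √((35 + 396) + 123) = √(431 + 123) = √554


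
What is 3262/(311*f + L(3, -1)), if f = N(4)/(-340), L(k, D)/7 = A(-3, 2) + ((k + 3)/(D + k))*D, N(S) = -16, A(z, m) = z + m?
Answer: -138635/568 ≈ -244.08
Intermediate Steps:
A(z, m) = m + z
L(k, D) = -7 + 7*D*(3 + k)/(D + k) (L(k, D) = 7*((2 - 3) + ((k + 3)/(D + k))*D) = 7*(-1 + ((3 + k)/(D + k))*D) = 7*(-1 + D*(3 + k)/(D + k)) = -7 + 7*D*(3 + k)/(D + k))
f = 4/85 (f = -16/(-340) = -16*(-1/340) = 4/85 ≈ 0.047059)
3262/(311*f + L(3, -1)) = 3262/(311*(4/85) + 7*(-1*3 + 2*(-1) - 1*3)/(-1 + 3)) = 3262/(1244/85 + 7*(-3 - 2 - 3)/2) = 3262/(1244/85 + 7*(½)*(-8)) = 3262/(1244/85 - 28) = 3262/(-1136/85) = 3262*(-85/1136) = -138635/568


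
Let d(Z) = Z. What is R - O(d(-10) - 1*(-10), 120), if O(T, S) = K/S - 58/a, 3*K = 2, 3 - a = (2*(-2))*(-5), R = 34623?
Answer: 105935923/3060 ≈ 34620.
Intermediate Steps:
a = -17 (a = 3 - 2*(-2)*(-5) = 3 - (-4)*(-5) = 3 - 1*20 = 3 - 20 = -17)
K = ⅔ (K = (⅓)*2 = ⅔ ≈ 0.66667)
O(T, S) = 58/17 + 2/(3*S) (O(T, S) = 2/(3*S) - 58/(-17) = 2/(3*S) - 58*(-1/17) = 2/(3*S) + 58/17 = 58/17 + 2/(3*S))
R - O(d(-10) - 1*(-10), 120) = 34623 - 2*(17 + 87*120)/(51*120) = 34623 - 2*(17 + 10440)/(51*120) = 34623 - 2*10457/(51*120) = 34623 - 1*10457/3060 = 34623 - 10457/3060 = 105935923/3060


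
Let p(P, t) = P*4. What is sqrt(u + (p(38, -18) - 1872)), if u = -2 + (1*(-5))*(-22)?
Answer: 2*I*sqrt(403) ≈ 40.15*I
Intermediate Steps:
p(P, t) = 4*P
u = 108 (u = -2 - 5*(-22) = -2 + 110 = 108)
sqrt(u + (p(38, -18) - 1872)) = sqrt(108 + (4*38 - 1872)) = sqrt(108 + (152 - 1872)) = sqrt(108 - 1720) = sqrt(-1612) = 2*I*sqrt(403)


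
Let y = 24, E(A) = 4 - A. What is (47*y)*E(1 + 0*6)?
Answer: 3384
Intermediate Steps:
(47*y)*E(1 + 0*6) = (47*24)*(4 - (1 + 0*6)) = 1128*(4 - (1 + 0)) = 1128*(4 - 1*1) = 1128*(4 - 1) = 1128*3 = 3384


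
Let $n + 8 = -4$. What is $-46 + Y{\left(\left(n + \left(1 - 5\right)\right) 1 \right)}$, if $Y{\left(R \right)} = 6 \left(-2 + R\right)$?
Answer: $-154$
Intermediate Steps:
$n = -12$ ($n = -8 - 4 = -12$)
$Y{\left(R \right)} = -12 + 6 R$
$-46 + Y{\left(\left(n + \left(1 - 5\right)\right) 1 \right)} = -46 + \left(-12 + 6 \left(-12 + \left(1 - 5\right)\right) 1\right) = -46 + \left(-12 + 6 \left(-12 - 4\right) 1\right) = -46 + \left(-12 + 6 \left(\left(-16\right) 1\right)\right) = -46 + \left(-12 + 6 \left(-16\right)\right) = -46 - 108 = -154$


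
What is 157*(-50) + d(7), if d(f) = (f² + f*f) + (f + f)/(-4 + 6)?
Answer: -7745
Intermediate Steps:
d(f) = f + 2*f² (d(f) = (f² + f²) + (2*f)/2 = 2*f² + (2*f)*(½) = 2*f² + f = f + 2*f²)
157*(-50) + d(7) = 157*(-50) + 7*(1 + 2*7) = -7850 + 7*(1 + 14) = -7850 + 7*15 = -7850 + 105 = -7745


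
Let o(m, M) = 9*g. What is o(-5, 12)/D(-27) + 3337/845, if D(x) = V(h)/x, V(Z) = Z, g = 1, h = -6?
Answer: 75119/1690 ≈ 44.449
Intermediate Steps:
o(m, M) = 9 (o(m, M) = 9*1 = 9)
D(x) = -6/x
o(-5, 12)/D(-27) + 3337/845 = 9/((-6/(-27))) + 3337/845 = 9/((-6*(-1/27))) + 3337*(1/845) = 9/(2/9) + 3337/845 = 9*(9/2) + 3337/845 = 81/2 + 3337/845 = 75119/1690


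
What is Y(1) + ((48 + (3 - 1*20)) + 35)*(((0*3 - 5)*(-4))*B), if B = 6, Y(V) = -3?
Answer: 7917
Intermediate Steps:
Y(1) + ((48 + (3 - 1*20)) + 35)*(((0*3 - 5)*(-4))*B) = -3 + ((48 + (3 - 1*20)) + 35)*(((0*3 - 5)*(-4))*6) = -3 + ((48 + (3 - 20)) + 35)*(((0 - 5)*(-4))*6) = -3 + ((48 - 17) + 35)*(-5*(-4)*6) = -3 + (31 + 35)*(20*6) = -3 + 66*120 = -3 + 7920 = 7917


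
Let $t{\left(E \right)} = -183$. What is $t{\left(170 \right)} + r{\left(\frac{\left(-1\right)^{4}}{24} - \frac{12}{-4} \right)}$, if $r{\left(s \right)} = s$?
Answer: $- \frac{4319}{24} \approx -179.96$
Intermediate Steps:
$t{\left(170 \right)} + r{\left(\frac{\left(-1\right)^{4}}{24} - \frac{12}{-4} \right)} = -183 + \left(\frac{\left(-1\right)^{4}}{24} - \frac{12}{-4}\right) = -183 + \left(1 \cdot \frac{1}{24} - -3\right) = -183 + \left(\frac{1}{24} + 3\right) = -183 + \frac{73}{24} = - \frac{4319}{24}$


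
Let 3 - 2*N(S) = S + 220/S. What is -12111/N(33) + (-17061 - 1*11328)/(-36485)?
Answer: 4826076/7297 ≈ 661.38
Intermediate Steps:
N(S) = 3/2 - 110/S - S/2 (N(S) = 3/2 - (S + 220/S)/2 = 3/2 + (-110/S - S/2) = 3/2 - 110/S - S/2)
-12111/N(33) + (-17061 - 1*11328)/(-36485) = -12111/(3/2 - 110/33 - ½*33) + (-17061 - 1*11328)/(-36485) = -12111/(3/2 - 110*1/33 - 33/2) + (-17061 - 11328)*(-1/36485) = -12111/(3/2 - 10/3 - 33/2) - 28389*(-1/36485) = -12111/(-55/3) + 28389/36485 = -12111*(-3/55) + 28389/36485 = 3303/5 + 28389/36485 = 4826076/7297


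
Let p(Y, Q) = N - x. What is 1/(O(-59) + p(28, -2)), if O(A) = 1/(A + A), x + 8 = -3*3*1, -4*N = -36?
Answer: 118/3067 ≈ 0.038474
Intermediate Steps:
N = 9 (N = -¼*(-36) = 9)
x = -17 (x = -8 - 3*3*1 = -8 - 9*1 = -8 - 9 = -17)
O(A) = 1/(2*A)
p(Y, Q) = 26 (p(Y, Q) = 9 - 1*(-17) = 9 + 17 = 26)
1/(O(-59) + p(28, -2)) = 1/((½)/(-59) + 26) = 1/((½)*(-1/59) + 26) = 1/(-1/118 + 26) = 1/(3067/118) = 118/3067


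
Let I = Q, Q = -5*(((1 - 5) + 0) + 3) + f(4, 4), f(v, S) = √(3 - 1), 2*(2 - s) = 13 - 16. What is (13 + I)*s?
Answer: 63 + 7*√2/2 ≈ 67.950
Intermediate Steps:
s = 7/2 (s = 2 - (13 - 16)/2 = 2 - ½*(-3) = 2 + 3/2 = 7/2 ≈ 3.5000)
f(v, S) = √2
Q = 5 + √2 (Q = -5*(((1 - 5) + 0) + 3) + √2 = -5*((-4 + 0) + 3) + √2 = -5*(-4 + 3) + √2 = -5*(-1) + √2 = 5 + √2 ≈ 6.4142)
I = 5 + √2 ≈ 6.4142
(13 + I)*s = (13 + (5 + √2))*(7/2) = (18 + √2)*(7/2) = 63 + 7*√2/2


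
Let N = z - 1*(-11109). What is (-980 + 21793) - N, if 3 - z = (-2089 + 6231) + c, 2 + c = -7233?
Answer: 6608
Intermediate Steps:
c = -7235 (c = -2 - 7233 = -7235)
z = 3096 (z = 3 - ((-2089 + 6231) - 7235) = 3 - (4142 - 7235) = 3 - 1*(-3093) = 3 + 3093 = 3096)
N = 14205 (N = 3096 - 1*(-11109) = 3096 + 11109 = 14205)
(-980 + 21793) - N = (-980 + 21793) - 1*14205 = 20813 - 14205 = 6608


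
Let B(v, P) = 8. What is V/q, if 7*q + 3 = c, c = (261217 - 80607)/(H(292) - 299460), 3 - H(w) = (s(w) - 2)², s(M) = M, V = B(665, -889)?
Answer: -3068456/190183 ≈ -16.134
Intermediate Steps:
V = 8
H(w) = 3 - (-2 + w)² (H(w) = 3 - (w - 2)² = 3 - (-2 + w)²)
c = -180610/383557 (c = (261217 - 80607)/((3 - (-2 + 292)²) - 299460) = 180610/((3 - 1*290²) - 299460) = 180610/((3 - 1*84100) - 299460) = 180610/((3 - 84100) - 299460) = 180610/(-84097 - 299460) = 180610/(-383557) = 180610*(-1/383557) = -180610/383557 ≈ -0.47088)
q = -190183/383557 (q = -3/7 + (⅐)*(-180610/383557) = -3/7 - 180610/2684899 = -190183/383557 ≈ -0.49584)
V/q = 8/(-190183/383557) = 8*(-383557/190183) = -3068456/190183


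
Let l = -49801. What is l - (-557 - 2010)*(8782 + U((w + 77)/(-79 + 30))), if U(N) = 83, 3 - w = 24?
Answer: 22706654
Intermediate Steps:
w = -21 (w = 3 - 1*24 = 3 - 24 = -21)
l - (-557 - 2010)*(8782 + U((w + 77)/(-79 + 30))) = -49801 - (-557 - 2010)*(8782 + 83) = -49801 - (-2567)*8865 = -49801 - 1*(-22756455) = -49801 + 22756455 = 22706654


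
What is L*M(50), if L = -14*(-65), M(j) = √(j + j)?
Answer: 9100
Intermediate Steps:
M(j) = √2*√j (M(j) = √(2*j) = √2*√j)
L = 910
L*M(50) = 910*(√2*√50) = 910*(√2*(5*√2)) = 910*10 = 9100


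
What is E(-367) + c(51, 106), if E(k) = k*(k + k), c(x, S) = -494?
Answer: 268884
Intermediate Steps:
E(k) = 2*k**2 (E(k) = k*(2*k) = 2*k**2)
E(-367) + c(51, 106) = 2*(-367)**2 - 494 = 2*134689 - 494 = 269378 - 494 = 268884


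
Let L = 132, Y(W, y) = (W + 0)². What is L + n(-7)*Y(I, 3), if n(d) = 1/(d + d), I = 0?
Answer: 132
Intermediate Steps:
Y(W, y) = W²
n(d) = 1/(2*d)
L + n(-7)*Y(I, 3) = 132 + ((½)/(-7))*0² = 132 + ((½)*(-⅐))*0 = 132 - 1/14*0 = 132 + 0 = 132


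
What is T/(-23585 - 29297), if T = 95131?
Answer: -95131/52882 ≈ -1.7989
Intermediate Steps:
T/(-23585 - 29297) = 95131/(-23585 - 29297) = 95131/(-52882) = 95131*(-1/52882) = -95131/52882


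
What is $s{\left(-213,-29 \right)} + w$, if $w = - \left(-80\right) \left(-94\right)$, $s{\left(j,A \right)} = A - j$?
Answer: $-7336$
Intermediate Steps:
$w = -7520$ ($w = \left(-1\right) 7520 = -7520$)
$s{\left(-213,-29 \right)} + w = \left(-29 - -213\right) - 7520 = \left(-29 + 213\right) - 7520 = 184 - 7520 = -7336$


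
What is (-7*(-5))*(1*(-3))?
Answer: -105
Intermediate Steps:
(-7*(-5))*(1*(-3)) = 35*(-3) = -105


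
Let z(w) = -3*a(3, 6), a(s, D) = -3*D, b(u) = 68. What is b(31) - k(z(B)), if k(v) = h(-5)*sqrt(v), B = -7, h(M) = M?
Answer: 68 + 15*sqrt(6) ≈ 104.74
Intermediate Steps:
z(w) = 54 (z(w) = -(-9)*6 = -3*(-18) = 54)
k(v) = -5*sqrt(v)
b(31) - k(z(B)) = 68 - (-5)*sqrt(54) = 68 - (-5)*3*sqrt(6) = 68 - (-15)*sqrt(6) = 68 + 15*sqrt(6)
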